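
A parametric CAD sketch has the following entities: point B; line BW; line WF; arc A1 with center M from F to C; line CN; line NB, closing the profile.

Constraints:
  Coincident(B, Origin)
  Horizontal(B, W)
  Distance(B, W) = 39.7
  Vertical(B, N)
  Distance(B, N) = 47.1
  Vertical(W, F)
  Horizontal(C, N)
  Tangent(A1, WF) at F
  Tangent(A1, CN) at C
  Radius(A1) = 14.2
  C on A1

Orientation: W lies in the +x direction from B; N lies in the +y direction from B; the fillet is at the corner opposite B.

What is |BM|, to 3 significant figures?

41.6

B and N share the same x with |BN| = 47.1 and N on the +y side, so N = (0.00, 47.1). The virtual corner opposite B is at (39.7, 47.1). Tangency of A1 to WF means the radius MF is perpendicular to WF and A1 meets CN tangentially, so MC is at right angles to CN, with radius 14.2, so the center M sits 14.2 in from both sides at M = (25.5, 32.9). Then |BM| = |M − B| = 41.6.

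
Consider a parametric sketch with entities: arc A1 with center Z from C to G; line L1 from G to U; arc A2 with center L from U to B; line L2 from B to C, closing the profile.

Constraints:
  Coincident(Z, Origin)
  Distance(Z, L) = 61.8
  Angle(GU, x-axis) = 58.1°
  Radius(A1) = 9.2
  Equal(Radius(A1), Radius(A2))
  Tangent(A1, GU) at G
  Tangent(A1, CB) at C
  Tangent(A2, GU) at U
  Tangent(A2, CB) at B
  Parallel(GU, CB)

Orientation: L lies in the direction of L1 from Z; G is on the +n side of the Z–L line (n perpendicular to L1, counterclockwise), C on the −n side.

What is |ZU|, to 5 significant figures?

62.481

The slot axis is L1's direction at 58.1°, so u = (cos 58.1°, sin 58.1°) = (0.52844, 0.84897) and n = (−sin 58.1°, cos 58.1°) = (-0.84897, 0.52844). Z is at the origin and L lies 61.8 along u from Z, so L = 61.8·u = (32.657, 52.466). Tangency of A1 to both parallel lines with radius 9.2 puts G and C at Z ± 9.2·n: G = (-7.8105, 4.8616), C = (7.8105, -4.8616). Equal radii place U and B the same way about L: U = L + 9.2·n = (24.847, 57.328), B = L − 9.2·n = (40.468, 47.605). Then |ZU| = |U − Z| = 62.481.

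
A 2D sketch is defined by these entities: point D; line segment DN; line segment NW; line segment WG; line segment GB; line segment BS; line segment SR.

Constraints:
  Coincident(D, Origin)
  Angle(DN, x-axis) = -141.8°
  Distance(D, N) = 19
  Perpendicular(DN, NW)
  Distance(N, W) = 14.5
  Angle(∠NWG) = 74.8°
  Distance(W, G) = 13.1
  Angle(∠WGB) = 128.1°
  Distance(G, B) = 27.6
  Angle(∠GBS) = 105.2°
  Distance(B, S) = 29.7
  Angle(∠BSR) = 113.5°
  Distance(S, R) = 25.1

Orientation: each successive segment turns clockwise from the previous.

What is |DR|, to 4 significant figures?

46.01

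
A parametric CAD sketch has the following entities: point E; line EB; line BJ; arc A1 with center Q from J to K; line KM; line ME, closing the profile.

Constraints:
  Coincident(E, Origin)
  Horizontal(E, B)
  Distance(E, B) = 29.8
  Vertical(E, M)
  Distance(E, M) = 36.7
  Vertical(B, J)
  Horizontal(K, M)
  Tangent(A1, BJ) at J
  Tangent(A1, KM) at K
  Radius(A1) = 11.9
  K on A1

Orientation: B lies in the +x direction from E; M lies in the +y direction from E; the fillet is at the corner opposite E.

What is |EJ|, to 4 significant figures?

38.77

E is at the origin; E and B share the same y with |EB| = 29.8 and B on the +x side, so B = (29.80, 0.000). EM is vertical with |EM| = 36.7 and M on the +y side, so M = (0.000, 36.70). The virtual corner opposite E is at (29.80, 36.70). A1 meets BJ tangentially, so QJ is at right angles to BJ and the tangent condition forces QK to be normal to KM, with radius 11.9, so the center Q sits 11.9 in from both sides at Q = (17.90, 24.80). That places the tangent points at J = (29.80, 24.80) on BJ and K = (17.90, 36.70) on KM. Then |EJ| = |J − E| = 38.77.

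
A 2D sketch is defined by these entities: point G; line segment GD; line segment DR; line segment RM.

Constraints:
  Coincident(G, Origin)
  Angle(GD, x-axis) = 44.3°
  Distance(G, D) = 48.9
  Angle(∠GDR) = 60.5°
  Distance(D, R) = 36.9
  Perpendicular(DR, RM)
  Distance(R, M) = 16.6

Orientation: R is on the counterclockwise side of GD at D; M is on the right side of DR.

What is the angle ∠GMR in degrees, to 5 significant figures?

12.227°

∠GDR = 60.5°, so DR runs at 44.3° + (180° − 60.5°) = 163.80° from the x-axis; with |DR| = 36.9, R = D + 36.9·(cos 163.80°, sin 163.80°) = (-0.43746, 44.447). The perpendicularity gives RM at right angles to DR; with |RM| = 16.6 on the right of DR, M = R + 16.6·(0.27899, 0.96029) = (4.1938, 60.388). Then cos ∠GMR = MG·MR / (|MG||MR|), giving 12.227°.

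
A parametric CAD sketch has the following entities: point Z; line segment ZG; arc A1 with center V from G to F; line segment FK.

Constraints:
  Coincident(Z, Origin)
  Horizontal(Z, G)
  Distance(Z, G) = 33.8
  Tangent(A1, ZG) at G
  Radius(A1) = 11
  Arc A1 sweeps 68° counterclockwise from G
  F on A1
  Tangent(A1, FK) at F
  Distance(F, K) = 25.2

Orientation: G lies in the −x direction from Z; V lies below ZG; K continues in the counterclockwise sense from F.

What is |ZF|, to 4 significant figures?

44.53

Z is at the origin; ZG is horizontal with |ZG| = 33.8 and G on the −x side, so G = (-33.80, 0.000). Tangency of A1 to ZG means the radius VG is perpendicular to ZG, so V = G + (0, -11) = (-33.80, -11.00). On A1, G sits at bearing 90° from V; a 68° counterclockwise sweep puts F at bearing 158°, so F = V + 11.0·(cos 158°, sin 158°) = (-44.00, -6.879). Then |ZF| = |F − Z| = 44.53.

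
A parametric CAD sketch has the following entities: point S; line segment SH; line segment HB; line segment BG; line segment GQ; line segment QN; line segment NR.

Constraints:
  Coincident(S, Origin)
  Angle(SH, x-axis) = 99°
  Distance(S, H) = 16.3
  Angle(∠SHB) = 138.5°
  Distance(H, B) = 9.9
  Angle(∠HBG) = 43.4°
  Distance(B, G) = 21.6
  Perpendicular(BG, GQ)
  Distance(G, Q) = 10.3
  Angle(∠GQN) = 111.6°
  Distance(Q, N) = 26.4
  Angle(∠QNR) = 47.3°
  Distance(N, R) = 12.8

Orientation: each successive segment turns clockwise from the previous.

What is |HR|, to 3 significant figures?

5.68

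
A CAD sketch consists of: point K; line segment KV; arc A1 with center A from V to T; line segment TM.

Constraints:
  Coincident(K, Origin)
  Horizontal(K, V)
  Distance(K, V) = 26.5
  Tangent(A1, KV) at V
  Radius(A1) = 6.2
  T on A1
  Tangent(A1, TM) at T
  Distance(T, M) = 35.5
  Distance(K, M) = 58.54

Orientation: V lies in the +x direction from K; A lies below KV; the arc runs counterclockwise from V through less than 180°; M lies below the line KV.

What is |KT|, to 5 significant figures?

24.191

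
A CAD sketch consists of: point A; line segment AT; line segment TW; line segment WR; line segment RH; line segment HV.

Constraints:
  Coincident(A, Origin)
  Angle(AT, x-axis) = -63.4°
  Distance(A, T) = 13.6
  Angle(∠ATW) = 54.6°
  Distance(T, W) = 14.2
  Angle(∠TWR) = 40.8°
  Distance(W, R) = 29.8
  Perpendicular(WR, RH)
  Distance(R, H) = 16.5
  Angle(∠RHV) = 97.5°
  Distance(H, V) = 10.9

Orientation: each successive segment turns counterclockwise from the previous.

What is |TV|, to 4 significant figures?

11.95

WR ⟂ RH, so RH runs at -68.80°; with |RH| = 16.5, H = (-9.060, -25.78). ∠RHV = 97.5° gives HV at 13.70° from the x-axis; with |HV| = 10.9, V = (1.529, -23.20). Then |TV| = |V − T| = 11.95.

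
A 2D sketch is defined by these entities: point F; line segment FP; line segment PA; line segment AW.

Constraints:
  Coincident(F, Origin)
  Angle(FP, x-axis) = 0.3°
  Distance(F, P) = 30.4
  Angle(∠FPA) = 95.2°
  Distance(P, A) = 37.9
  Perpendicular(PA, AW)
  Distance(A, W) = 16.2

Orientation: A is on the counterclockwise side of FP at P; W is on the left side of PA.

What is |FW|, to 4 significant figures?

43.02

F is at the origin; FP runs at 0.3° with length 30.4, so P = 30.4·(cos 0.3°, sin 0.3°) = (30.40, 0.1592). ∠FPA = 95.2°, so PA runs at 0.3° + (180° − 95.2°) = 85.10° from the x-axis; with |PA| = 37.9, A = P + 37.9·(cos 85.10°, sin 85.10°) = (33.64, 37.92). PA is perpendicular to AW; with |AW| = 16.2 on the left of PA, W = A + 16.2·(-0.9963, 0.08542) = (17.50, 39.30). Then |FW| = |W − F| = 43.02.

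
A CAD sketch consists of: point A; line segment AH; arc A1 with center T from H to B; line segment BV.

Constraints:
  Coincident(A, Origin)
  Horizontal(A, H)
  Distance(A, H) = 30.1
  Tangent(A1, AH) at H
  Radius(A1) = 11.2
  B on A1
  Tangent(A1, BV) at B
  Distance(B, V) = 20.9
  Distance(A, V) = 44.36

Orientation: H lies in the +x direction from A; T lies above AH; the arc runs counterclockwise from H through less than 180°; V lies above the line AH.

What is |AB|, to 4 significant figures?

43.07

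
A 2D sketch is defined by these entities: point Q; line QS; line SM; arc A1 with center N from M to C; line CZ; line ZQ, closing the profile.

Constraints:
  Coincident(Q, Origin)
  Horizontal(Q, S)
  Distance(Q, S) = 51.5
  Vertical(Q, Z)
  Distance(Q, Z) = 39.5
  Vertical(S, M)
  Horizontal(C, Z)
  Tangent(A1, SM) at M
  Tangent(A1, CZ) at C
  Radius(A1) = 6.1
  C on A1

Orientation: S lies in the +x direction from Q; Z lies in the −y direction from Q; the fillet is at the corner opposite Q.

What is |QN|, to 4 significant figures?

56.36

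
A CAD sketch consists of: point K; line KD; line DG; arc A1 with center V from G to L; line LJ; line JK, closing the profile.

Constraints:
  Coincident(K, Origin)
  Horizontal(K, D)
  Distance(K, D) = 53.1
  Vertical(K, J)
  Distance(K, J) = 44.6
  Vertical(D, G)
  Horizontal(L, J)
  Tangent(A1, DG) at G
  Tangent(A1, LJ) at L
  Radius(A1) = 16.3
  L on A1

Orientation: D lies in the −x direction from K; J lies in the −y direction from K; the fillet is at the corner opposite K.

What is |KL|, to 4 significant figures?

57.82

K is at the origin; K and D share the same y with |KD| = 53.1 and D on the −x side, so D = (-53.10, 0.000). K and J share the same x with |KJ| = 44.6 and J on the −y side, so J = (0.000, -44.60). The virtual corner opposite K is at (-53.10, -44.60). Since A1 is tangent to DG there, VG ⟂ DG and A1 meets LJ tangentially, so VL is at right angles to LJ, with radius 16.3, so the center V sits 16.3 in from both sides at V = (-36.80, -28.30). That places the tangent points at G = (-53.10, -28.30) on DG and L = (-36.80, -44.60) on LJ. Then |KL| = |L − K| = 57.82.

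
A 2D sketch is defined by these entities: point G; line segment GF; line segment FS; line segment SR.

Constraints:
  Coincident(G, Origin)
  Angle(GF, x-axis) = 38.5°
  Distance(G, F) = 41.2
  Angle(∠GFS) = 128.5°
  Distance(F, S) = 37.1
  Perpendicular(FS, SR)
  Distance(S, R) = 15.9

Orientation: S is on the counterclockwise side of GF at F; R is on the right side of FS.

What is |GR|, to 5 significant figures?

79.089

G is at the origin; GF runs at 38.5° with length 41.2, so F = 41.2·(cos 38.5°, sin 38.5°) = (32.243, 25.648). ∠GFS = 128.5°, so FS runs at 38.5° + (180° − 128.5°) = 90.000° from the x-axis; with |FS| = 37.1, S = F + 37.1·(cos 90.000°, sin 90.000°) = (32.243, 62.748). The perpendicularity gives SR at right angles to FS; with |SR| = 15.9 on the right of FS, R = S + 15.9·(1.0000, -6.1232e-17) = (48.143, 62.748). Then |GR| = |R − G| = 79.089.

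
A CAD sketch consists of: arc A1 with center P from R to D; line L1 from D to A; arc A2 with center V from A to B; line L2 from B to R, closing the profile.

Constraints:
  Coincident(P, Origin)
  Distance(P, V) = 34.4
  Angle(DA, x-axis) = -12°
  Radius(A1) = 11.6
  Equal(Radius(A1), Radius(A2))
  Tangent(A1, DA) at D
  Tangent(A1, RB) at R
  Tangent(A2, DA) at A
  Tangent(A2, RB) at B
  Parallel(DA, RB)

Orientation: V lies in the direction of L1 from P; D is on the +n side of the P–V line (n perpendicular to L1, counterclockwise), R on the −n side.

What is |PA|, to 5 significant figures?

36.303

The slot axis is L1's direction at -12.0°, so u = (cos -12.0°, sin -12.0°) = (0.97815, -0.20791) and n = (−sin -12.0°, cos -12.0°) = (0.20791, 0.97815). P is at the origin and V lies 34.4 along u from P, so V = 34.4·u = (33.648, -7.1522). Tangency of A1 to both parallel lines with radius 11.6 puts D and R at P ± 11.6·n: D = (2.4118, 11.347), R = (-2.4118, -11.347). Equal radii place A and B the same way about V: A = V + 11.6·n = (36.060, 4.1944), B = V − 11.6·n = (31.237, -18.499). Then |PA| = |A − P| = 36.303.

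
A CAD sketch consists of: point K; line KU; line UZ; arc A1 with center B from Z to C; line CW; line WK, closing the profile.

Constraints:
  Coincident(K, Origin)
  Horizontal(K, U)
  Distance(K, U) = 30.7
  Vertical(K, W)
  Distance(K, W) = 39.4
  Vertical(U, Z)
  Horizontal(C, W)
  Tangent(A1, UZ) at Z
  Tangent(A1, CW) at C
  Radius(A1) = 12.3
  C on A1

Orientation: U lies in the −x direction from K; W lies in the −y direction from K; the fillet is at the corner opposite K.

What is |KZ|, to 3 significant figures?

40.9

The virtual corner opposite K is at (-30.7, -39.4). Tangency of A1 to UZ means the radius BZ is perpendicular to UZ and A1 meets CW tangentially, so BC is at right angles to CW, with radius 12.3, so the center B sits 12.3 in from both sides at B = (-18.4, -27.1). That places the tangent points at Z = (-30.7, -27.1) on UZ and C = (-18.4, -39.4) on CW. Then |KZ| = |Z − K| = 40.9.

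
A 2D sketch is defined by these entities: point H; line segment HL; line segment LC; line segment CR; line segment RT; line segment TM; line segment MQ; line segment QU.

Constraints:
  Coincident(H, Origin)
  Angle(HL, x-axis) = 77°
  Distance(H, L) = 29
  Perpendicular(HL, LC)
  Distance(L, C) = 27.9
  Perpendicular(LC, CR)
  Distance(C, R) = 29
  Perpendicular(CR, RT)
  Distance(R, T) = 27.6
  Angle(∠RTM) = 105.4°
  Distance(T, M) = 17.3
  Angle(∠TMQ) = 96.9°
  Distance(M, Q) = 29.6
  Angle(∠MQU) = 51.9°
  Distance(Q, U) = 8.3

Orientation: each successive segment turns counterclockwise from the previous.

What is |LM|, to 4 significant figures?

13.05

H is at the origin; HL runs at 77.0° with length 29.0, so L = (6.524, 28.26). HL ⟂ LC, so LC runs at 167.0°; with |LC| = 27.9, C = (-20.66, 34.53). LC is perpendicular to CR, so CR runs at -103.0°; with |CR| = 29.0, R = (-27.18, 6.276). CR is perpendicular to RT, so RT runs at -13.00°; with |RT| = 27.6, T = (-0.2923, 0.06749). ∠RTM = 105.4° gives TM at 61.60° from the x-axis; with |TM| = 17.3, M = (7.936, 15.29). Then |LM| = |M − L| = 13.05.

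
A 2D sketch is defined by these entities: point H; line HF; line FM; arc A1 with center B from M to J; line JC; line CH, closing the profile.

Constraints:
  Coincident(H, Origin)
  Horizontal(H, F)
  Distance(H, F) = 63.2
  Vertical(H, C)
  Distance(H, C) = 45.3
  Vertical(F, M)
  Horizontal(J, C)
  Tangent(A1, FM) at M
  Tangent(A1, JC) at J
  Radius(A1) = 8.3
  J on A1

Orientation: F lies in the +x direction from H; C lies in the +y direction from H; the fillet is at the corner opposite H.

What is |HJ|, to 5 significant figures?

71.177

The virtual corner opposite H is at (63.200, 45.300). Tangency of A1 to FM means the radius BM is perpendicular to FM and A1 meets JC tangentially, so BJ is at right angles to JC, with radius 8.3, so the center B sits 8.3 in from both sides at B = (54.900, 37.000). That places the tangent points at M = (63.200, 37.000) on FM and J = (54.900, 45.300) on JC. Then |HJ| = |J − H| = 71.177.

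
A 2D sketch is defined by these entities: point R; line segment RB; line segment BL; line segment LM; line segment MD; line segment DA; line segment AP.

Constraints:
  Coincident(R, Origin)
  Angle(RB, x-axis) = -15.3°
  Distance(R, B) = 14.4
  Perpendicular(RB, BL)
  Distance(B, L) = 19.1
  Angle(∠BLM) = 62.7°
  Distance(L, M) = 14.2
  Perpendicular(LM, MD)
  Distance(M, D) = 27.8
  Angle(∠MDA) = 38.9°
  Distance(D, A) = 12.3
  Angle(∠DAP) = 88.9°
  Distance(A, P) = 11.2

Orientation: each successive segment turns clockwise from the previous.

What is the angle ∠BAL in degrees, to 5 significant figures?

80.773°

R is at the origin; RB runs at -15.3° with length 14.4, so B = (13.890, -3.7998). RB is perpendicular to BL, so BL runs at -105.30°; with |BL| = 19.1, L = (8.8497, -22.223). ∠BLM = 62.7° gives LM at 137.40° from the x-axis; with |LM| = 14.2, M = (-1.6029, -12.611). LM is perpendicular to MD, so MD runs at 47.400°; with |MD| = 27.8, D = (17.214, 7.8523). ∠MDA = 38.9° gives DA at -93.700° from the x-axis; with |DA| = 12.3, A = (16.420, -4.4220). Then cos ∠BAL = AB·AL / (|AB||AL|), giving 80.773°.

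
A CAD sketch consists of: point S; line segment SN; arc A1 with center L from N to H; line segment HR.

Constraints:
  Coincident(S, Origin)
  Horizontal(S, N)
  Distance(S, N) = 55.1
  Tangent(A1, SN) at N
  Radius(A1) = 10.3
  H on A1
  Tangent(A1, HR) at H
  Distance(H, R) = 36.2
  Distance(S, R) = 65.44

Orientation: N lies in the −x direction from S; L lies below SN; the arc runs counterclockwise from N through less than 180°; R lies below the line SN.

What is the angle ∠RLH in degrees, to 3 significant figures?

74.1°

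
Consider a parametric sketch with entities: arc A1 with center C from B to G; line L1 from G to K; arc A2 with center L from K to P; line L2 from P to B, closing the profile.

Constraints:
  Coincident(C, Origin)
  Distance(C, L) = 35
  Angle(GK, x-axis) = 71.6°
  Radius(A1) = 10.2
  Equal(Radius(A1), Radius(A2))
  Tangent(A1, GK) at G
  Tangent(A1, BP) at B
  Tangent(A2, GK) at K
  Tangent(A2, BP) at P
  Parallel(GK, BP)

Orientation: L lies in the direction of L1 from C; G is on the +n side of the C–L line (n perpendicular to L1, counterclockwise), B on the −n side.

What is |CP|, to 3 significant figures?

36.5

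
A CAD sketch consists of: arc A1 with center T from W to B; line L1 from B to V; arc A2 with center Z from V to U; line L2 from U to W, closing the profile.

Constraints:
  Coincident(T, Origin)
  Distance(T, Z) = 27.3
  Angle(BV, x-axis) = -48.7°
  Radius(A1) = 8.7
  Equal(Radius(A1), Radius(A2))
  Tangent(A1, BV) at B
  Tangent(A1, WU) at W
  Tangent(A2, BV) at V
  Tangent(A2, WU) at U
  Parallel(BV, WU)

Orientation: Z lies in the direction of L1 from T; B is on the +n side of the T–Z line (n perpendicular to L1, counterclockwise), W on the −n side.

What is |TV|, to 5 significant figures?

28.653

Tangency of A1 to both parallel lines with radius 8.7 puts B and W at T ± 8.7·n: B = (6.5360, 5.7420), W = (-6.5360, -5.7420). Equal radii place V and U the same way about Z: V = Z + 8.7·n = (24.554, -14.767), U = Z − 8.7·n = (11.482, -26.252). Then |TV| = |V − T| = 28.653.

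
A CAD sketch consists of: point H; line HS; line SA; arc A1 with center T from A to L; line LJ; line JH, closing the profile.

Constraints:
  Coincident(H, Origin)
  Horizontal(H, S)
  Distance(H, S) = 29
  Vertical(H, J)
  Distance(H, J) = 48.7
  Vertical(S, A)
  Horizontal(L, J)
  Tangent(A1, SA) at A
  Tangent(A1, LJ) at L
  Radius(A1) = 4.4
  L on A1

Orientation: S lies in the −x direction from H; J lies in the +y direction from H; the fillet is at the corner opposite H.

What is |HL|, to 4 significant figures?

54.56

The virtual corner opposite H is at (-29.00, 48.70). The tangent condition forces TA to be normal to SA and A1 meets LJ tangentially, so TL is at right angles to LJ, with radius 4.4, so the center T sits 4.4 in from both sides at T = (-24.60, 44.30). That places the tangent points at A = (-29.00, 44.30) on SA and L = (-24.60, 48.70) on LJ. Then |HL| = |L − H| = 54.56.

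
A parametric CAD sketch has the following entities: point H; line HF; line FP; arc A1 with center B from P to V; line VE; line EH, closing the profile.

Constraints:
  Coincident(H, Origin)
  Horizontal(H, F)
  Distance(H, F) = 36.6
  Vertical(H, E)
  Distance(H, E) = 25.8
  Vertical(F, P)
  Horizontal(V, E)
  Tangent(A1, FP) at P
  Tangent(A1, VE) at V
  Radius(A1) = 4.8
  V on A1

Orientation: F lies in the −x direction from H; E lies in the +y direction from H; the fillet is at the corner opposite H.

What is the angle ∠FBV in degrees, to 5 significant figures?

167.12°

H is at the origin; H and F share the same y with |HF| = 36.6 and F on the −x side, so F = (-36.600, 0.0000). HE is vertical with |HE| = 25.8 and E on the +y side, so E = (0.0000, 25.800). The virtual corner opposite H is at (-36.600, 25.800). Since A1 is tangent to FP there, BP ⟂ FP and the tangent condition forces BV to be normal to VE, with radius 4.8, so the center B sits 4.8 in from both sides at B = (-31.800, 21.000). That places the tangent points at P = (-36.600, 21.000) on FP and V = (-31.800, 25.800) on VE. Then cos ∠FBV = BF·BV / (|BF||BV|), giving 167.12°.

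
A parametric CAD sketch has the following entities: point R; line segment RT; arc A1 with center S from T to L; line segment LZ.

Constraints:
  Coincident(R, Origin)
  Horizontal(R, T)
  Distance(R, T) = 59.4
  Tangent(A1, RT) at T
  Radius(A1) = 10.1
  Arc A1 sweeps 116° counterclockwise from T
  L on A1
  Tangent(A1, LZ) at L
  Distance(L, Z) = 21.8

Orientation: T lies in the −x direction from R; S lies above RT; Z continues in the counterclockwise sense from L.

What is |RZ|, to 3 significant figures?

68.9

R is at the origin; RT is horizontal with |RT| = 59.4 and T on the −x side, so T = (-59.4, 0.00). Tangency of A1 to RT means the radius ST is perpendicular to RT, so S = T + (0, 10.1) = (-59.4, 10.1). On A1, T sits at bearing -90° from S; a 116° counterclockwise sweep puts L at bearing 26°, so L = S + 10.1·(cos 26°, sin 26°) = (-50.3, 14.5). The tangent condition forces SL to be normal to LZ, so LZ runs along (−sin 26°, cos 26°); with |LZ| = 21.8, Z = (-59.9, 34.1). Then |RZ| = |Z − R| = 68.9.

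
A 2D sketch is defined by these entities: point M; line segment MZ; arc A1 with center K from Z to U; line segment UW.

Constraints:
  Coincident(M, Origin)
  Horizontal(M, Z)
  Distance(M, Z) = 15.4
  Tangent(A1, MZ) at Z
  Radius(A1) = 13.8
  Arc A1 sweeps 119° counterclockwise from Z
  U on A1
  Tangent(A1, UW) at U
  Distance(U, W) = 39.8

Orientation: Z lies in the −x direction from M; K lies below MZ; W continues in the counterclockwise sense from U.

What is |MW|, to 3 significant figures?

55.9

On A1, Z sits at bearing 90° from K; a 119° counterclockwise sweep puts U at bearing 209°, so U = K + 13.8·(cos 209°, sin 209°) = (-27.5, -20.5). Since A1 is tangent to UW there, KU ⟂ UW, so UW runs along (−sin 209°, cos 209°); with |UW| = 39.8, W = (-8.17, -55.3). Then |MW| = |W − M| = 55.9.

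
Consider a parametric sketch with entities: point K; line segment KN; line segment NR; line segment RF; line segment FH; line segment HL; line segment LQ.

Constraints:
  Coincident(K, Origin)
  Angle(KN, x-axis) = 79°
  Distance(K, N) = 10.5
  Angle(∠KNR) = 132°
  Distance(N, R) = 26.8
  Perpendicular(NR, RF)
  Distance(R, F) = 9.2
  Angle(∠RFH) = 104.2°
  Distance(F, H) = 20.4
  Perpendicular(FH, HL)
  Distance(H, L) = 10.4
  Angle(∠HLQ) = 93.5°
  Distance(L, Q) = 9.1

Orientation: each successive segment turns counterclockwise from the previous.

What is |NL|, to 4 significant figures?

6.082

∠RFH = 104.2° gives FH at -67.20° from the x-axis; with |FH| = 20.4, H = (-13.57, 7.368). FH ⟂ HL, so HL runs at 22.80°; with |HL| = 10.4, L = (-3.980, 11.40). Then |NL| = |L − N| = 6.082.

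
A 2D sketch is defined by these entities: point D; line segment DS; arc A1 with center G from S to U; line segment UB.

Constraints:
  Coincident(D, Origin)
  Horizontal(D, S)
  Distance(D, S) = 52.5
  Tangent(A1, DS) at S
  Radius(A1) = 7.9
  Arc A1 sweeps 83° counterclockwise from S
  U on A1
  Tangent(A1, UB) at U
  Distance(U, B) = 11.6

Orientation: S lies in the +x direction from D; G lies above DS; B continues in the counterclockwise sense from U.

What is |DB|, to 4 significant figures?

64.45

On A1, S sits at bearing -90° from G; an 83° counterclockwise sweep puts U at bearing -7°, so U = G + 7.9·(cos -7°, sin -7°) = (60.34, 6.937). Since A1 is tangent to UB there, GU ⟂ UB, so UB runs along (−sin -7°, cos -7°); with |UB| = 11.6, B = (61.75, 18.45). Then |DB| = |B − D| = 64.45.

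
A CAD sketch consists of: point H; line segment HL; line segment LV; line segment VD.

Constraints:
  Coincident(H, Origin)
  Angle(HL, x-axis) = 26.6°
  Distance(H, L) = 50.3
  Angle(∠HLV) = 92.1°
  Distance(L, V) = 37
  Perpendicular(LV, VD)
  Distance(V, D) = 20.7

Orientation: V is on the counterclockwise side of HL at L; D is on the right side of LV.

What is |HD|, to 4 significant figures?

80.90

H is at the origin; HL runs at 26.6° with length 50.3, so L = 50.3·(cos 26.6°, sin 26.6°) = (44.98, 22.52). ∠HLV = 92.1°, so LV runs at 26.6° + (180° − 92.1°) = 114.5° from the x-axis; with |LV| = 37.0, V = L + 37.0·(cos 114.5°, sin 114.5°) = (29.63, 56.19). The perpendicularity gives VD at right angles to LV; with |VD| = 20.7 on the right of LV, D = V + 20.7·(0.9100, 0.4147) = (48.47, 64.77). Then |HD| = |D − H| = 80.90.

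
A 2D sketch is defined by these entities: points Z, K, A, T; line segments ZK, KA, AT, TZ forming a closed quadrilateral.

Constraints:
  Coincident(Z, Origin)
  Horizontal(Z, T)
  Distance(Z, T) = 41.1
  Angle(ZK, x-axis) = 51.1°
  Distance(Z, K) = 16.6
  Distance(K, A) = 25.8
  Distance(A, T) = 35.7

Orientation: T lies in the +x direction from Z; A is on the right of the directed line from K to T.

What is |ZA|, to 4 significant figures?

14.91

Checks: ZK at 51.10° ✓; |KA| = 25.80 ✓; |AT| = 35.70 ✓.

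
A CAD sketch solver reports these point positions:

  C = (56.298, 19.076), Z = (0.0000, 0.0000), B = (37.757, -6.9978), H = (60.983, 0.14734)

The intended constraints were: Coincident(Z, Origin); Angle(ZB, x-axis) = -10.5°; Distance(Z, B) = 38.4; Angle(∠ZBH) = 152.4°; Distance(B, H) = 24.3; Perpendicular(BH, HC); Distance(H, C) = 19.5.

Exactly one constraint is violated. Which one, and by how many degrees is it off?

Perpendicular(BH, HC) — off by 3.20°.

Z = (0.00, 0.00) ✓; ZB at -10.50° ✓; |ZB| = 38.40 ✓; ∠ZBH = 152.4° ✓; |BH| = 24.30 ✓; ∠(BH, HC) = 86.80° ✗; |HC| = 19.50 ✓.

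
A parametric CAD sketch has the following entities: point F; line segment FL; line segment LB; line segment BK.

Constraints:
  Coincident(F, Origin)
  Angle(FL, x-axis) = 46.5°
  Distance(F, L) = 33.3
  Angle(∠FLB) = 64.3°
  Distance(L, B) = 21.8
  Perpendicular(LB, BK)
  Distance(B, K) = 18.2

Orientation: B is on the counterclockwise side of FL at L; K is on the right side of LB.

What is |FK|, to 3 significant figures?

48.8

F is at the origin; FL runs at 46.5° with length 33.3, so L = 33.3·(cos 46.5°, sin 46.5°) = (22.9, 24.2). ∠FLB = 64.3°, so LB runs at 46.5° + (180° − 64.3°) = 162° from the x-axis; with |LB| = 21.8, B = L + 21.8·(cos 162°, sin 162°) = (2.17, 30.8). LB is perpendicular to BK; with |BK| = 18.2 on the right of LB, K = B + 18.2·(0.306, 0.952) = (7.73, 48.1). Then |FK| = |K − F| = 48.8.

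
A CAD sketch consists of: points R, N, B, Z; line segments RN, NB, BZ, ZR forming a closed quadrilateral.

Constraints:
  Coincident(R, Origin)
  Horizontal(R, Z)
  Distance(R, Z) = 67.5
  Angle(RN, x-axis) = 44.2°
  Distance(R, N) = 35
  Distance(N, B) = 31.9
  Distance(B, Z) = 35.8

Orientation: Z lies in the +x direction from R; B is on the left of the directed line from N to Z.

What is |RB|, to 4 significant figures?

65.04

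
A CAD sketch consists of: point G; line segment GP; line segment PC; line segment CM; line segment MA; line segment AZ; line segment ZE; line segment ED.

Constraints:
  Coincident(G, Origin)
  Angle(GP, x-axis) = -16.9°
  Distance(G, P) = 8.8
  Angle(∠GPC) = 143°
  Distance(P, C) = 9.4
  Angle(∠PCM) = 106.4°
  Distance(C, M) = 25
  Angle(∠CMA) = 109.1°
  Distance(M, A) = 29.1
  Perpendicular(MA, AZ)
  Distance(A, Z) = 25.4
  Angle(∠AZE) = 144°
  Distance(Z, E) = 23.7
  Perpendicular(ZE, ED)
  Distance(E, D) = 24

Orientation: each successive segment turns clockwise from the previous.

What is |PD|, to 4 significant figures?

3.969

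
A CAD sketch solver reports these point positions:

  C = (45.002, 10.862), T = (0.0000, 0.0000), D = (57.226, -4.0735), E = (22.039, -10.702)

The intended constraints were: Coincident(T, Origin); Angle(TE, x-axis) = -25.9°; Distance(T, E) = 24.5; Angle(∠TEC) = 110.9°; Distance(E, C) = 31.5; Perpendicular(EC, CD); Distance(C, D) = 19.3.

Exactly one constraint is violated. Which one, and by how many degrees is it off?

Perpendicular(EC, CD) — off by 3.90°.

T = (0.00, 0.00) ✓; TE at -25.90° ✓; |TE| = 24.50 ✓; ∠TEC = 110.9° ✓; |EC| = 31.50 ✓; ∠(EC, CD) = 93.90° ✗; |CD| = 19.30 ✓.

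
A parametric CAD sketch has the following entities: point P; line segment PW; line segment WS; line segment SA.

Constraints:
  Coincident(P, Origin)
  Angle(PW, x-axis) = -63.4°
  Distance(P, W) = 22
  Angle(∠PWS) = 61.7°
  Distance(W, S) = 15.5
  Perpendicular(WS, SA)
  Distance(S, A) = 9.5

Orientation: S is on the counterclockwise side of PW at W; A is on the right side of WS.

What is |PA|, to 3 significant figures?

29.3

∠PWS = 61.7°, so WS runs at -63.4° + (180° − 61.7°) = 54.9° from the x-axis; with |WS| = 15.5, S = W + 15.5·(cos 54.9°, sin 54.9°) = (18.8, -6.99). The perpendicularity gives SA at right angles to WS; with |SA| = 9.5 on the right of WS, A = S + 9.5·(0.818, -0.575) = (26.5, -12.5). Then |PA| = |A − P| = 29.3.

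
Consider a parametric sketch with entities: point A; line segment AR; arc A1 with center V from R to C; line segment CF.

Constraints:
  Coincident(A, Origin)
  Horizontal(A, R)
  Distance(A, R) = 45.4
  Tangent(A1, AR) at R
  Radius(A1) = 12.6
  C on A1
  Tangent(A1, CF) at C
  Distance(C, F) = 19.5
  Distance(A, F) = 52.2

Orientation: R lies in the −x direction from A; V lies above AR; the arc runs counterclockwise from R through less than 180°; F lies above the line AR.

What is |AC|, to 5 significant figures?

37.034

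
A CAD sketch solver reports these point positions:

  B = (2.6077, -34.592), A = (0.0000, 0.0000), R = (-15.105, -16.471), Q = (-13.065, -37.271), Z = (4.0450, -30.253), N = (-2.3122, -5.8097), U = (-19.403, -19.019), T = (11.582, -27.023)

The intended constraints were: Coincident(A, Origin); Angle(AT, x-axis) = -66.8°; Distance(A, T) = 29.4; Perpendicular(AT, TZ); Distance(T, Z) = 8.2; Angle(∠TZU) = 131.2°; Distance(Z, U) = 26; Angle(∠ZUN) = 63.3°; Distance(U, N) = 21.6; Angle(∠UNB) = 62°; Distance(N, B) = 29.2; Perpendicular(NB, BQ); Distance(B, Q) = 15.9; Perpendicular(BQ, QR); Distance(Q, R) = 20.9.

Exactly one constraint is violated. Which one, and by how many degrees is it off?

Perpendicular(BQ, QR) — off by 4.10°.

A = (0.00, 0.00) ✓; AT at -66.80° ✓; |AT| = 29.40 ✓; ∠(AT, TZ) = 90.00° ✓; |TZ| = 8.200 ✓; ∠TZU = 131.2° ✓; |ZU| = 26.00 ✓; ∠ZUN = 63.30° ✓; |UN| = 21.60 ✓; ∠UNB = 62.00° ✓; |NB| = 29.20 ✓; ∠(NB, BQ) = 90.00° ✓; |BQ| = 15.90 ✓; ∠(BQ, QR) = 94.10° ✗; |QR| = 20.90 ✓.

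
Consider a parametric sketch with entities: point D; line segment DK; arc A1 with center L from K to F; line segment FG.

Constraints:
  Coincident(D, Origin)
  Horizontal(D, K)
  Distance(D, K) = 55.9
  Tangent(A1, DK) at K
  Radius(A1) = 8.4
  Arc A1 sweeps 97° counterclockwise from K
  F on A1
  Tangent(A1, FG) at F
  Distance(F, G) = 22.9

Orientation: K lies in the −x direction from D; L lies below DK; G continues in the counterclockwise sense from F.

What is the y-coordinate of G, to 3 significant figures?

-32.2

On A1, K sits at bearing 90° from L; a 97° counterclockwise sweep puts F at bearing 187°, so F = L + 8.4·(cos 187°, sin 187°) = (-64.2, -9.42). Tangency of A1 to FG means the radius LF is perpendicular to FG, so FG runs along (−sin 187°, cos 187°); with |FG| = 22.9, G = (-61.4, -32.2). So G.y = -32.2.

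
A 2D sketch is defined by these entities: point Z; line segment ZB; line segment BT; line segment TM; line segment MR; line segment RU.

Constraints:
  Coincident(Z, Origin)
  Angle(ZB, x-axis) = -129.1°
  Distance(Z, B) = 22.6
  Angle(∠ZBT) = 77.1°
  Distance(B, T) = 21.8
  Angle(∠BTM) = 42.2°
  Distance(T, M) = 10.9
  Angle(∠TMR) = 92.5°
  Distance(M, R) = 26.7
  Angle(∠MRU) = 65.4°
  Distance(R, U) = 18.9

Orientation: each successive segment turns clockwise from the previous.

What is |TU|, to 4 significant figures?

20.31

Z is at the origin; ZB runs at -129.1° with length 22.6, so B = (-14.25, -17.54). ∠ZBT = 77.1° gives BT at 128.0° from the x-axis; with |BT| = 21.8, T = (-27.67, -0.3600). ∠BTM = 42.2° gives TM at -9.800° from the x-axis; with |TM| = 10.9, M = (-16.93, -2.215). ∠TMR = 92.5° gives MR at -97.30° from the x-axis; with |MR| = 26.7, R = (-20.33, -28.70). ∠MRU = 65.4° gives RU at 148.1° from the x-axis; with |RU| = 18.9, U = (-36.37, -18.71). Then |TU| = |U − T| = 20.31.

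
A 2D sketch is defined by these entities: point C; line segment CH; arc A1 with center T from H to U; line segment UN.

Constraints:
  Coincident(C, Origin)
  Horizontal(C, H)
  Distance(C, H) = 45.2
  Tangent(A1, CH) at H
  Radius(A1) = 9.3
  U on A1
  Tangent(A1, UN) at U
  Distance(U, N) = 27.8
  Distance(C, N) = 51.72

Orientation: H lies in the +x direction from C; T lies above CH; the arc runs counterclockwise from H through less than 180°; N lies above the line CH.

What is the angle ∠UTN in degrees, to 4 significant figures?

71.50°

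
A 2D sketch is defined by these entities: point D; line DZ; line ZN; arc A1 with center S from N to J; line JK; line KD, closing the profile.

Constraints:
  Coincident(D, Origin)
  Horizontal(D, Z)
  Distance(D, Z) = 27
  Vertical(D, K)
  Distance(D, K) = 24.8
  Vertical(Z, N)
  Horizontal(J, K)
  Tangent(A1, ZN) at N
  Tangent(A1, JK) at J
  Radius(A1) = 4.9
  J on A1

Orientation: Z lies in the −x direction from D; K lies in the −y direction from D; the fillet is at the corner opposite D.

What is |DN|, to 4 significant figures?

33.54

D is at the origin; D and Z share the same y with |DZ| = 27.0 and Z on the −x side, so Z = (-27.00, 0.000). D and K share the same x with |DK| = 24.8 and K on the −y side, so K = (0.000, -24.80). The virtual corner opposite D is at (-27.00, -24.80). A1 meets ZN tangentially, so SN is at right angles to ZN and since A1 is tangent to JK there, SJ ⟂ JK, with radius 4.9, so the center S sits 4.9 in from both sides at S = (-22.10, -19.90). That places the tangent points at N = (-27.00, -19.90) on ZN and J = (-22.10, -24.80) on JK. Then |DN| = |N − D| = 33.54.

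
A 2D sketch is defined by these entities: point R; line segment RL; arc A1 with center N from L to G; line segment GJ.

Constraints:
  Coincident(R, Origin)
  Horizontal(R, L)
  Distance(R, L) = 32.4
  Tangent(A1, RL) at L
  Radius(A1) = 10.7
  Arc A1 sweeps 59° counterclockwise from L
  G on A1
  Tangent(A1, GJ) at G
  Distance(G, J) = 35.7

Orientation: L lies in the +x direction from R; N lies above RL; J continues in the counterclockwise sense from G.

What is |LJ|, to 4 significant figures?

45.17

On A1, L sits at bearing -90° from N; a 59° counterclockwise sweep puts G at bearing -31°, so G = N + 10.7·(cos -31°, sin -31°) = (41.57, 5.189). Tangency of A1 to GJ means the radius NG is perpendicular to GJ, so GJ runs along (−sin -31°, cos -31°); with |GJ| = 35.7, J = (59.96, 35.79). Then |LJ| = |J − L| = 45.17.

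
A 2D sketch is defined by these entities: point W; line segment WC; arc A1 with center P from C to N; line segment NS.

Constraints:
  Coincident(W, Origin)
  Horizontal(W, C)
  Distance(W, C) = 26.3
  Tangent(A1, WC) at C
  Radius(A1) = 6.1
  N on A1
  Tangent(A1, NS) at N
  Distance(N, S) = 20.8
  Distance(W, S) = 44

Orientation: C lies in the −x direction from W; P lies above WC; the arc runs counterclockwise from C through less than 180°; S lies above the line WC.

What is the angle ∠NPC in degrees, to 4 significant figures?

132.3°

W is at the origin; W and C share the same y with |WC| = 26.3 and C on the −x side, so C = (-26.30, 0.000). The tangent condition forces PC to be normal to WC, so P = C + (0, 6.1) = (-26.30, 6.100). Since PN ⟂ NS (tangency), |PS| = √(6.1² + 20.8²) = 21.68 regardless of where N sits on A1. So S lies on both circle(W, 44.0) and circle(P, 21.68); the above-WC intersection is S = (-35.80, 25.58). N is the foot of the tangent from S: N = (-21.79, 10.21).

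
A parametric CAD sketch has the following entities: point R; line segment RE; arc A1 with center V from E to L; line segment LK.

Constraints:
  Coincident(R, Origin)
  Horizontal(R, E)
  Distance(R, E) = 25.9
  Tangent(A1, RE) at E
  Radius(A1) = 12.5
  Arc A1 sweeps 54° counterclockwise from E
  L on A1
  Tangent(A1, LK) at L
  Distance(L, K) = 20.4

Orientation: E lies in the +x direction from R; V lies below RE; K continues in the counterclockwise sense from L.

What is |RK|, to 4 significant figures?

21.99

R is at the origin; RE is horizontal with |RE| = 25.9 and E on the +x side, so E = (25.90, 0.000). The tangent condition forces VE to be normal to RE, so V = E + (0, -12.5) = (25.90, -12.50). On A1, E sits at bearing 90° from V; a 54° counterclockwise sweep puts L at bearing 144°, so L = V + 12.5·(cos 144°, sin 144°) = (15.79, -5.153). The tangent condition forces VL to be normal to LK, so LK runs along (−sin 144°, cos 144°); with |LK| = 20.4, K = (3.796, -21.66). Then |RK| = |K − R| = 21.99.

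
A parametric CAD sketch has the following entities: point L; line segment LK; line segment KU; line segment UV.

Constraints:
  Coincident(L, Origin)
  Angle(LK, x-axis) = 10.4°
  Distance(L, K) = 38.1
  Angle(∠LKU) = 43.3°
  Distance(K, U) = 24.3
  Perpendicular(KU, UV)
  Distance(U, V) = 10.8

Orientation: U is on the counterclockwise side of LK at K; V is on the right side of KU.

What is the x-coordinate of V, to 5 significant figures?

22.938

L is at the origin; LK runs at 10.4° with length 38.1, so K = 38.1·(cos 10.4°, sin 10.4°) = (37.474, 6.8778). ∠LKU = 43.3°, so KU runs at 10.4° + (180° − 43.3°) = 147.10° from the x-axis; with |KU| = 24.3, U = K + 24.3·(cos 147.10°, sin 147.10°) = (17.071, 20.077). KU is perpendicular to UV; with |UV| = 10.8 on the right of KU, V = U + 10.8·(0.54317, 0.83962) = (22.938, 29.145). So V.x = 22.938.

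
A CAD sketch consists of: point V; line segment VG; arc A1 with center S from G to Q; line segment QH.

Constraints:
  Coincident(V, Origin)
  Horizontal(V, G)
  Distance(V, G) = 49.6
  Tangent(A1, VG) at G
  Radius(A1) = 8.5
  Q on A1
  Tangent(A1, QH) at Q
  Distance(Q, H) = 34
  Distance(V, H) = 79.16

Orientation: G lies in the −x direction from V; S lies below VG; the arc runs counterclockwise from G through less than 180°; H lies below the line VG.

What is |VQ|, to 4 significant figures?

57.76

V is at the origin; V and G share the same y with |VG| = 49.6 and G on the −x side, so G = (-49.60, 0.000). A1 meets VG tangentially, so SG is at right angles to VG, so S = G + (0, -8.5) = (-49.60, -8.500). Since SQ ⟂ QH (tangency), |SH| = √(8.5² + 34.0²) = 35.05 regardless of where Q sits on A1. So H lies on both circle(V, 79.16) and circle(S, 35.05); the below-VG intersection is H = (-69.97, -37.02). Q is the foot of the tangent from H: Q = (-57.51, -5.384).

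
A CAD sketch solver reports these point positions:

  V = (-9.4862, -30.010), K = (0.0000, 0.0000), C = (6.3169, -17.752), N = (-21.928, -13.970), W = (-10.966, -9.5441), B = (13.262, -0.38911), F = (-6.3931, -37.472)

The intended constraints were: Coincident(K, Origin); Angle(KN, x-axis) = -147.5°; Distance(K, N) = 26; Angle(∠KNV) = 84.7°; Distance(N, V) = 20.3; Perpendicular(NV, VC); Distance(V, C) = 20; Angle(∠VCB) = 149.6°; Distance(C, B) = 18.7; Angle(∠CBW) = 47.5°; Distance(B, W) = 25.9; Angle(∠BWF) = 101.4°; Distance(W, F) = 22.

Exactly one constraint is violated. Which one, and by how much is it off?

Distance(W, F) = 22 — off by 6.30.

K = (0.00, 0.00) ✓; KN at -147.5° ✓; |KN| = 26.00 ✓; ∠KNV = 84.70° ✓; |NV| = 20.30 ✓; ∠(NV, VC) = 90.00° ✓; |VC| = 20.00 ✓; ∠VCB = 149.6° ✓; |CB| = 18.70 ✓; ∠CBW = 47.50° ✓; |BW| = 25.90 ✓; ∠BWF = 101.4° ✓; |WF| = 28.30 ✗.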